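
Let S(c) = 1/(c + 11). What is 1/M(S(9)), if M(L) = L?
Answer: 20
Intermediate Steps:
S(c) = 1/(11 + c)
1/M(S(9)) = 1/(1/(11 + 9)) = 1/(1/20) = 20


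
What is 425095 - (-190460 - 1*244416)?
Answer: 859971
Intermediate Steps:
425095 - (-190460 - 1*244416) = 425095 - (-190460 - 244416) = 425095 - 1*(-434876) = 425095 + 434876 = 859971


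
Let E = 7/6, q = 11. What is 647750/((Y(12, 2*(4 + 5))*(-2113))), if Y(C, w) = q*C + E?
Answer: -3886500/1688287 ≈ -2.3020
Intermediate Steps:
E = 7/6 (E = 7*(1/6) = 7/6 ≈ 1.1667)
Y(C, w) = 7/6 + 11*C (Y(C, w) = 11*C + 7/6 = 7/6 + 11*C)
647750/((Y(12, 2*(4 + 5))*(-2113))) = 647750/(((7/6 + 11*12)*(-2113))) = 647750/(((7/6 + 132)*(-2113))) = 647750/(((799/6)*(-2113))) = 647750/(-1688287/6) = 647750*(-6/1688287) = -3886500/1688287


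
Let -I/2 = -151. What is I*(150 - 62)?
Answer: 26576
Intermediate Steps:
I = 302 (I = -2*(-151) = 302)
I*(150 - 62) = 302*(150 - 62) = 302*88 = 26576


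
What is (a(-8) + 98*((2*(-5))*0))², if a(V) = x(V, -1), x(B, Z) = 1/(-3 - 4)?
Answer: 1/49 ≈ 0.020408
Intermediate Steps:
x(B, Z) = -⅐ (x(B, Z) = 1/(-7) = -⅐)
a(V) = -⅐
(a(-8) + 98*((2*(-5))*0))² = (-⅐ + 98*((2*(-5))*0))² = (-⅐ + 98*(-10*0))² = (-⅐ + 98*0)² = (-⅐ + 0)² = (-⅐)² = 1/49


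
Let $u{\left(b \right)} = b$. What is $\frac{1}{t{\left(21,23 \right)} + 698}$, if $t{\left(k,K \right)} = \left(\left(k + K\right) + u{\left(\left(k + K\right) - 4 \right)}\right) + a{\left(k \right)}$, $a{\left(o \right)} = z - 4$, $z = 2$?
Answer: $\frac{1}{780} \approx 0.0012821$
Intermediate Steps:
$a{\left(o \right)} = -2$ ($a{\left(o \right)} = 2 - 4 = -2$)
$t{\left(k,K \right)} = -6 + 2 K + 2 k$ ($t{\left(k,K \right)} = \left(\left(k + K\right) - \left(4 - K - k\right)\right) - 2 = \left(\left(K + k\right) - \left(4 - K - k\right)\right) - 2 = \left(\left(K + k\right) + \left(-4 + K + k\right)\right) - 2 = \left(-4 + 2 K + 2 k\right) - 2 = -6 + 2 K + 2 k$)
$\frac{1}{t{\left(21,23 \right)} + 698} = \frac{1}{\left(-6 + 2 \cdot 23 + 2 \cdot 21\right) + 698} = \frac{1}{\left(-6 + 46 + 42\right) + 698} = \frac{1}{82 + 698} = \frac{1}{780}$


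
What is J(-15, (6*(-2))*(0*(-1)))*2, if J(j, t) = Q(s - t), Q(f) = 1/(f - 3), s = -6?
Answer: -2/9 ≈ -0.22222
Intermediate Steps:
Q(f) = 1/(-3 + f)
J(j, t) = 1/(-9 - t) (J(j, t) = 1/(-3 + (-6 - t)) = 1/(-9 - t))
J(-15, (6*(-2))*(0*(-1)))*2 = -1/(9 + (6*(-2))*(0*(-1)))*2 = -1/(9 - 12*0)*2 = -1/(9 + 0)*2 = -1/9*2 = -2/9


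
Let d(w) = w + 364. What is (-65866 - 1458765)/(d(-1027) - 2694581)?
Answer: 1524631/2695244 ≈ 0.56567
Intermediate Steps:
d(w) = 364 + w
(-65866 - 1458765)/(d(-1027) - 2694581) = (-65866 - 1458765)/((364 - 1027) - 2694581) = -1524631/(-663 - 2694581) = -1524631/(-2695244) = -1524631*(-1/2695244) = 1524631/2695244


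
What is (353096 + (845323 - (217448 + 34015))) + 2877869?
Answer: 3824825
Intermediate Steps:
(353096 + (845323 - (217448 + 34015))) + 2877869 = (353096 + (845323 - 1*251463)) + 2877869 = (353096 + (845323 - 251463)) + 2877869 = (353096 + 593860) + 2877869 = 946956 + 2877869 = 3824825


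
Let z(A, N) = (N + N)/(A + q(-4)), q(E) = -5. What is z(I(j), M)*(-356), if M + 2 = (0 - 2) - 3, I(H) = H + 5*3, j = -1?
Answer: 4984/9 ≈ 553.78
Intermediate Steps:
I(H) = 15 + H (I(H) = H + 15 = 15 + H)
M = -7 (M = -2 + ((0 - 2) - 3) = -2 + (-2 - 3) = -2 - 5 = -7)
z(A, N) = 2*N/(-5 + A) (z(A, N) = (N + N)/(A - 5) = (2*N)/(-5 + A) = 2*N/(-5 + A))
z(I(j), M)*(-356) = (2*(-7)/(-5 + (15 - 1)))*(-356) = (2*(-7)/(-5 + 14))*(-356) = (2*(-7)/9)*(-356) = (2*(-7)*(⅑))*(-356) = -14/9*(-356) = 4984/9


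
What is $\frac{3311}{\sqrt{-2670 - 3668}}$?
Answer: $- \frac{3311 i \sqrt{6338}}{6338} \approx - 41.589 i$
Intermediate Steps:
$\frac{3311}{\sqrt{-2670 - 3668}} = \frac{3311}{\sqrt{-6338}} = \frac{3311}{i \sqrt{6338}} = 3311 \left(- \frac{i \sqrt{6338}}{6338}\right) = - \frac{3311 i \sqrt{6338}}{6338}$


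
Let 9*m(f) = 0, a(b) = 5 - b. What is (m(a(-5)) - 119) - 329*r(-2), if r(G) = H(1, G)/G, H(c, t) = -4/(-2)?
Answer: 210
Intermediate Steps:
H(c, t) = 2 (H(c, t) = -4*(-½) = 2)
m(f) = 0 (m(f) = (⅑)*0 = 0)
r(G) = 2/G
(m(a(-5)) - 119) - 329*r(-2) = (0 - 119) - 658/(-2) = -119 - 658*(-1)/2 = -119 - 329*(-1) = -119 + 329 = 210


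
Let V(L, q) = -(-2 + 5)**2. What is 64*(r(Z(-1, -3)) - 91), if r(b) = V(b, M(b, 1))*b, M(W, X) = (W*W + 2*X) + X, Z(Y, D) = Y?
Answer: -5248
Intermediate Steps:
M(W, X) = W**2 + 3*X (M(W, X) = (W**2 + 2*X) + X = W**2 + 3*X)
V(L, q) = -9 (V(L, q) = -1*3**2 = -1*9 = -9)
r(b) = -9*b
64*(r(Z(-1, -3)) - 91) = 64*(-9*(-1) - 91) = 64*(9 - 91) = 64*(-82) = -5248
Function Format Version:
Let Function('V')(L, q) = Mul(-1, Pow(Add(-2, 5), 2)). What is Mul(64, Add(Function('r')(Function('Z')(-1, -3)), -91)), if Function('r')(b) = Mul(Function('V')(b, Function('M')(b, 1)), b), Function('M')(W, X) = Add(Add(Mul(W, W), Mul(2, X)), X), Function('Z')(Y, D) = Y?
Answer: -5248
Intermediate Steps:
Function('M')(W, X) = Add(Pow(W, 2), Mul(3, X)) (Function('M')(W, X) = Add(Add(Pow(W, 2), Mul(2, X)), X) = Add(Pow(W, 2), Mul(3, X)))
Function('V')(L, q) = -9 (Function('V')(L, q) = Mul(-1, Pow(3, 2)) = Mul(-1, 9) = -9)
Function('r')(b) = Mul(-9, b)
Mul(64, Add(Function('r')(Function('Z')(-1, -3)), -91)) = Mul(64, Add(Mul(-9, -1), -91)) = Mul(64, Add(9, -91)) = Mul(64, -82) = -5248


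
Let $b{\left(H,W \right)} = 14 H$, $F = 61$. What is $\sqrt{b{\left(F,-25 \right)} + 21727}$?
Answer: $3 \sqrt{2509} \approx 150.27$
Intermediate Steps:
$\sqrt{b{\left(F,-25 \right)} + 21727} = \sqrt{14 \cdot 61 + 21727} = \sqrt{854 + 21727} = \sqrt{22581} = 3 \sqrt{2509}$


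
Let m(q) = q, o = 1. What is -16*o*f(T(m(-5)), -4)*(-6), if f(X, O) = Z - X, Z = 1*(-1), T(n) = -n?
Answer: -576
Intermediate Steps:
Z = -1
f(X, O) = -1 - X
-16*o*f(T(m(-5)), -4)*(-6) = -16*(-1 - (-1)*(-5))*(-6) = -16*(-1 - 1*5)*(-6) = -16*(-1 - 5)*(-6) = -16*(-6)*(-6) = 96*(-6) = -576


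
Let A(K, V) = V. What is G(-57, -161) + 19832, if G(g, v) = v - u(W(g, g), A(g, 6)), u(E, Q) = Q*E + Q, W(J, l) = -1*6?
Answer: 19701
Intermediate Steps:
W(J, l) = -6
u(E, Q) = Q + E*Q (u(E, Q) = E*Q + Q = Q + E*Q)
G(g, v) = 30 + v (G(g, v) = v - 6*(1 - 6) = v - 6*(-5) = v - 1*(-30) = v + 30 = 30 + v)
G(-57, -161) + 19832 = (30 - 161) + 19832 = -131 + 19832 = 19701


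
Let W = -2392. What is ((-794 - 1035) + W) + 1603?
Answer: -2618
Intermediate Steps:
((-794 - 1035) + W) + 1603 = ((-794 - 1035) - 2392) + 1603 = (-1829 - 2392) + 1603 = -4221 + 1603 = -2618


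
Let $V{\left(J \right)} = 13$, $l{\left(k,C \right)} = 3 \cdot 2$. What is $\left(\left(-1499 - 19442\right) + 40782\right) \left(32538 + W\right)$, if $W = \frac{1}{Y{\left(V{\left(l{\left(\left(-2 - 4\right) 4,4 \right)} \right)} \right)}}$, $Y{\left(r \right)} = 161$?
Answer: $\frac{103939439579}{161} \approx 6.4559 \cdot 10^{8}$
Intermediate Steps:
$l{\left(k,C \right)} = 6$
$W = \frac{1}{161} \approx 0.0062112$
$\left(\left(-1499 - 19442\right) + 40782\right) \left(32538 + W\right) = \left(\left(-1499 - 19442\right) + 40782\right) \left(32538 + \frac{1}{161}\right) = \left(\left(-1499 - 19442\right) + 40782\right) \frac{5238619}{161} = \left(-20941 + 40782\right) \frac{5238619}{161} = 19841 \cdot \frac{5238619}{161} = \frac{103939439579}{161}$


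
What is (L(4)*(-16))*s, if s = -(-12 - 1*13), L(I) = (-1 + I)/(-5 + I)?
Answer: 1200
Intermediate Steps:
L(I) = (-1 + I)/(-5 + I)
s = 25 (s = -(-12 - 13) = -1*(-25) = 25)
(L(4)*(-16))*s = (((-1 + 4)/(-5 + 4))*(-16))*25 = ((3/(-1))*(-16))*25 = (-1*3*(-16))*25 = -3*(-16)*25 = 48*25 = 1200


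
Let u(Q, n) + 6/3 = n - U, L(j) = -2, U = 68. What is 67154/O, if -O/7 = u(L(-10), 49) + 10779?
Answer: -33577/37653 ≈ -0.89175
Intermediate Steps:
u(Q, n) = -70 + n (u(Q, n) = -2 + (n - 1*68) = -2 + (n - 68) = -2 + (-68 + n) = -70 + n)
O = -75306 (O = -7*((-70 + 49) + 10779) = -7*(-21 + 10779) = -7*10758 = -75306)
67154/O = 67154/(-75306) = 67154*(-1/75306) = -33577/37653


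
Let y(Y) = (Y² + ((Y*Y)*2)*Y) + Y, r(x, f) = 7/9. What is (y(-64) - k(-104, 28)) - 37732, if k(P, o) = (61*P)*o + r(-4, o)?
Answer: -3423211/9 ≈ -3.8036e+5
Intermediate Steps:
r(x, f) = 7/9 (r(x, f) = 7*(⅑) = 7/9)
k(P, o) = 7/9 + 61*P*o (k(P, o) = (61*P)*o + 7/9 = 61*P*o + 7/9 = 7/9 + 61*P*o)
y(Y) = Y + Y² + 2*Y³ (y(Y) = (Y² + (Y²*2)*Y) + Y = (Y² + (2*Y²)*Y) + Y = (Y² + 2*Y³) + Y = Y + Y² + 2*Y³)
(y(-64) - k(-104, 28)) - 37732 = (-64*(1 - 64 + 2*(-64)²) - (7/9 + 61*(-104)*28)) - 37732 = (-64*(1 - 64 + 2*4096) - (7/9 - 177632)) - 37732 = (-64*(1 - 64 + 8192) - 1*(-1598681/9)) - 37732 = (-64*8129 + 1598681/9) - 37732 = (-520256 + 1598681/9) - 37732 = -3083623/9 - 37732 = -3423211/9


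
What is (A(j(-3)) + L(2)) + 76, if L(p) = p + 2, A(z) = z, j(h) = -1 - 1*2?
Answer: 77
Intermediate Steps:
j(h) = -3 (j(h) = -1 - 2 = -3)
L(p) = 2 + p
(A(j(-3)) + L(2)) + 76 = (-3 + (2 + 2)) + 76 = (-3 + 4) + 76 = 1 + 76 = 77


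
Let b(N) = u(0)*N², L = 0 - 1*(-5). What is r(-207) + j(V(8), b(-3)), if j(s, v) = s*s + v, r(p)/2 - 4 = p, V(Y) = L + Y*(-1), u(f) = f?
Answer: -397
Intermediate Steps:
L = 5 (L = 0 + 5 = 5)
V(Y) = 5 - Y (V(Y) = 5 + Y*(-1) = 5 - Y)
r(p) = 8 + 2*p
b(N) = 0 (b(N) = 0*N² = 0)
j(s, v) = v + s² (j(s, v) = s² + v = v + s²)
r(-207) + j(V(8), b(-3)) = (8 + 2*(-207)) + (0 + (5 - 1*8)²) = (8 - 414) + (0 + (5 - 8)²) = -406 + (0 + (-3)²) = -406 + (0 + 9) = -406 + 9 = -397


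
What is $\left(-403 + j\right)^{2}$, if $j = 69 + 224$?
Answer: $12100$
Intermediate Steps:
$j = 293$
$\left(-403 + j\right)^{2} = \left(-403 + 293\right)^{2} = \left(-110\right)^{2} = 12100$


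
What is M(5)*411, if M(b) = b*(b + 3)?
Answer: 16440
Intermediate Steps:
M(b) = b*(3 + b)
M(5)*411 = (5*(3 + 5))*411 = (5*8)*411 = 40*411 = 16440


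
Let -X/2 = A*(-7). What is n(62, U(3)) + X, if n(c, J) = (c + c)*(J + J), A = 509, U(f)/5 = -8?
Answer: -2794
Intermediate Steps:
U(f) = -40 (U(f) = 5*(-8) = -40)
n(c, J) = 4*J*c (n(c, J) = (2*c)*(2*J) = 4*J*c)
X = 7126 (X = -1018*(-7) = -2*(-3563) = 7126)
n(62, U(3)) + X = 4*(-40)*62 + 7126 = -9920 + 7126 = -2794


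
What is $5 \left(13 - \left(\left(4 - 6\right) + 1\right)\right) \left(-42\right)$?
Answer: $-2940$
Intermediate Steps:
$5 \left(13 - \left(\left(4 - 6\right) + 1\right)\right) \left(-42\right) = 5 \left(13 - \left(-2 + 1\right)\right) \left(-42\right) = 5 \left(13 - -1\right) \left(-42\right) = 5 \left(13 + 1\right) \left(-42\right) = 5 \cdot 14 \left(-42\right) = 70 \left(-42\right) = -2940$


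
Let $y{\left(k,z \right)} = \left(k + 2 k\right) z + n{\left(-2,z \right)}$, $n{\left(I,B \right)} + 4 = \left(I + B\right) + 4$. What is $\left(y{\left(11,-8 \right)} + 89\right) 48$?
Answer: $-8880$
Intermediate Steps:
$n{\left(I,B \right)} = B + I$ ($n{\left(I,B \right)} = -4 + \left(\left(I + B\right) + 4\right) = -4 + \left(\left(B + I\right) + 4\right) = -4 + \left(4 + B + I\right) = B + I$)
$y{\left(k,z \right)} = -2 + z + 3 k z$ ($y{\left(k,z \right)} = \left(k + 2 k\right) z + \left(z - 2\right) = 3 k z + \left(-2 + z\right) = -2 + z + 3 k z$)
$\left(y{\left(11,-8 \right)} + 89\right) 48 = \left(\left(-2 - 8 + 3 \cdot 11 \left(-8\right)\right) + 89\right) 48 = \left(\left(-2 - 8 - 264\right) + 89\right) 48 = \left(-274 + 89\right) 48 = \left(-185\right) 48 = -8880$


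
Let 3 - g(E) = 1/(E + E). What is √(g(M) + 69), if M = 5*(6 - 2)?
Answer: √28790/20 ≈ 8.4838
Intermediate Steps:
M = 20 (M = 5*4 = 20)
g(E) = 3 - 1/(2*E) (g(E) = 3 - 1/(E + E) = 3 - 1/(2*E))
√(g(M) + 69) = √((3 - ½/20) + 69) = √((3 - ½*1/20) + 69) = √((3 - 1/40) + 69) = √(119/40 + 69) = √(2879/40) = √28790/20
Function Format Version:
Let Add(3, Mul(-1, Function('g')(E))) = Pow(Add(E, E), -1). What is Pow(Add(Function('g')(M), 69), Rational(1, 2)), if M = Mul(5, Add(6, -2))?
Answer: Mul(Rational(1, 20), Pow(28790, Rational(1, 2))) ≈ 8.4838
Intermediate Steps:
M = 20 (M = Mul(5, 4) = 20)
Function('g')(E) = Add(3, Mul(Rational(-1, 2), Pow(E, -1))) (Function('g')(E) = Add(3, Mul(-1, Pow(Add(E, E), -1))) = Add(3, Mul(-1, Pow(Mul(2, E), -1))) = Add(3, Mul(-1, Mul(Rational(1, 2), Pow(E, -1)))) = Add(3, Mul(Rational(-1, 2), Pow(E, -1))))
Pow(Add(Function('g')(M), 69), Rational(1, 2)) = Pow(Add(Add(3, Mul(Rational(-1, 2), Pow(20, -1))), 69), Rational(1, 2)) = Pow(Add(Add(3, Mul(Rational(-1, 2), Rational(1, 20))), 69), Rational(1, 2)) = Pow(Add(Add(3, Rational(-1, 40)), 69), Rational(1, 2)) = Pow(Add(Rational(119, 40), 69), Rational(1, 2)) = Pow(Rational(2879, 40), Rational(1, 2)) = Mul(Rational(1, 20), Pow(28790, Rational(1, 2)))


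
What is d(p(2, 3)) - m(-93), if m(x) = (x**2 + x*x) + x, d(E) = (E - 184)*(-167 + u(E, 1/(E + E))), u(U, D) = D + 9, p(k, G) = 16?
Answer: 37335/4 ≈ 9333.8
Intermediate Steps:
u(U, D) = 9 + D
d(E) = (-184 + E)*(-158 + 1/(2*E)) (d(E) = (E - 184)*(-167 + (9 + 1/(E + E))) = (-184 + E)*(-167 + (9 + 1/(2*E))) = (-184 + E)*(-158 + 1/(2*E)))
m(x) = x + 2*x**2 (m(x) = (x**2 + x**2) + x = 2*x**2 + x = x + 2*x**2)
d(p(2, 3)) - m(-93) = (58145/2 - 158*16 - 92/16) - (-93)*(1 + 2*(-93)) = (58145/2 - 2528 - 92*1/16) - (-93)*(1 - 186) = (58145/2 - 2528 - 23/4) - (-93)*(-185) = 106155/4 - 1*17205 = 106155/4 - 17205 = 37335/4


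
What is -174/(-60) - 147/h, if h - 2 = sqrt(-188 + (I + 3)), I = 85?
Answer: 19/260 + 735*I/52 ≈ 0.073077 + 14.135*I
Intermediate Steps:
h = 2 + 10*I (h = 2 + sqrt(-188 + (85 + 3)) = 2 + sqrt(-188 + 88) = 2 + sqrt(-100) = 2 + 10*I ≈ 2.0 + 10.0*I)
-174/(-60) - 147/h = -174/(-60) - 147*(2 - 10*I)/104 = -174*(-1/60) - 147*(2 - 10*I)/104 = 29/10 - 147*(2 - 10*I)/104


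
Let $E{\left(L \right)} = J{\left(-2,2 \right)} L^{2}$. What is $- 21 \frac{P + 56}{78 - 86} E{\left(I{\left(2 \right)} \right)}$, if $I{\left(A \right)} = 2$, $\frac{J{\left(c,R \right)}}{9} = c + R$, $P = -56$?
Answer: $0$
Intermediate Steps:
$J{\left(c,R \right)} = 9 R + 9 c$ ($J{\left(c,R \right)} = 9 \left(c + R\right) = 9 \left(R + c\right) = 9 R + 9 c$)
$E{\left(L \right)} = 0$ ($E{\left(L \right)} = \left(9 \cdot 2 + 9 \left(-2\right)\right) L^{2} = \left(18 - 18\right) L^{2} = 0 L^{2} = 0$)
$- 21 \frac{P + 56}{78 - 86} E{\left(I{\left(2 \right)} \right)} = - 21 \frac{-56 + 56}{78 - 86} \cdot 0 = - 21 \frac{0}{-8} \cdot 0 = - 21 \cdot 0 \left(- \frac{1}{8}\right) 0 = \left(-21\right) 0 \cdot 0 = 0 \cdot 0 = 0$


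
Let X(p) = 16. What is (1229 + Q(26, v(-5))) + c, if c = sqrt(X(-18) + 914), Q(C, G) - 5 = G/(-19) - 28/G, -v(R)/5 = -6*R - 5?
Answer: 2946907/2375 + sqrt(930) ≈ 1271.3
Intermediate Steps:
v(R) = 25 + 30*R (v(R) = -5*(-6*R - 5) = -5*(-5 - 6*R) = 25 + 30*R)
Q(C, G) = 5 - 28/G - G/19 (Q(C, G) = 5 + (G/(-19) - 28/G) = 5 + (G*(-1/19) - 28/G) = 5 + (-G/19 - 28/G) = 5 + (-28/G - G/19) = 5 - 28/G - G/19)
c = sqrt(930) (c = sqrt(16 + 914) = sqrt(930) ≈ 30.496)
(1229 + Q(26, v(-5))) + c = (1229 + (5 - 28/(25 + 30*(-5)) - (25 + 30*(-5))/19)) + sqrt(930) = (1229 + (5 - 28/(25 - 150) - (25 - 150)/19)) + sqrt(930) = (1229 + (5 - 28/(-125) - 1/19*(-125))) + sqrt(930) = (1229 + (5 - 28*(-1/125) + 125/19)) + sqrt(930) = (1229 + (5 + 28/125 + 125/19)) + sqrt(930) = (1229 + 28032/2375) + sqrt(930) = 2946907/2375 + sqrt(930)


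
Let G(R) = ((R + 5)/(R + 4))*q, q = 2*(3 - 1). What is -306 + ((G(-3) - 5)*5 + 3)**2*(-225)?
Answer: -73206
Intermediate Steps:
q = 4 (q = 2*2 = 4)
G(R) = 4*(5 + R)/(4 + R) (G(R) = ((R + 5)/(R + 4))*4 = ((5 + R)/(4 + R))*4 = 4*(5 + R)/(4 + R))
-306 + ((G(-3) - 5)*5 + 3)**2*(-225) = -306 + ((4*(5 - 3)/(4 - 3) - 5)*5 + 3)**2*(-225) = -306 + ((4*2/1 - 5)*5 + 3)**2*(-225) = -306 + ((4*1*2 - 5)*5 + 3)**2*(-225) = -306 + ((8 - 5)*5 + 3)**2*(-225) = -306 + (3*5 + 3)**2*(-225) = -306 + (15 + 3)**2*(-225) = -306 + 18**2*(-225) = -306 + 324*(-225) = -306 - 72900 = -73206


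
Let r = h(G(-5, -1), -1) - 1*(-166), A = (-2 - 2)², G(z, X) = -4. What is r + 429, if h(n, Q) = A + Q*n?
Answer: 615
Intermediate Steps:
A = 16 (A = (-4)² = 16)
h(n, Q) = 16 + Q*n
r = 186 (r = (16 - 1*(-4)) - 1*(-166) = (16 + 4) + 166 = 20 + 166 = 186)
r + 429 = 186 + 429 = 615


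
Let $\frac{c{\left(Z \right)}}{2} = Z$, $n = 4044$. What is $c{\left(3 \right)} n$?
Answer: $24264$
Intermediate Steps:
$c{\left(Z \right)} = 2 Z$
$c{\left(3 \right)} n = 2 \cdot 3 \cdot 4044 = 6 \cdot 4044 = 24264$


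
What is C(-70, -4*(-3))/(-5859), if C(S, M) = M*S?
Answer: 40/279 ≈ 0.14337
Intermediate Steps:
C(-70, -4*(-3))/(-5859) = (-4*(-3)*(-70))/(-5859) = (12*(-70))*(-1/5859) = -840*(-1/5859) = 40/279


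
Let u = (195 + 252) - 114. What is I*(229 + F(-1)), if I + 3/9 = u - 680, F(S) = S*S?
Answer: -239660/3 ≈ -79887.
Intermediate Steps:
F(S) = S²
u = 333 (u = 447 - 114 = 333)
I = -1042/3 (I = -⅓ + (333 - 680) = -⅓ - 347 = -1042/3 ≈ -347.33)
I*(229 + F(-1)) = -1042*(229 + (-1)²)/3 = -1042*(229 + 1)/3 = -1042/3*230 = -239660/3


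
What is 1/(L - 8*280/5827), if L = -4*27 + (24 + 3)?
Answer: -5827/474227 ≈ -0.012287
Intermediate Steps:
L = -81 (L = -108 + 27 = -81)
1/(L - 8*280/5827) = 1/(-81 - 8*280/5827) = 1/(-81 - 2240*1/5827) = 1/(-81 - 2240/5827) = 1/(-474227/5827) = -5827/474227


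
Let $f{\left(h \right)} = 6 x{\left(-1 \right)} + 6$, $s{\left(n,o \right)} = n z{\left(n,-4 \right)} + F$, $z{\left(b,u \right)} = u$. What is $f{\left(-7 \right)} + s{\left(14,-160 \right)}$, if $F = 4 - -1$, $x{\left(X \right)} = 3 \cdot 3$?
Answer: $9$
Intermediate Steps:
$x{\left(X \right)} = 9$
$F = 5$ ($F = 4 + 1 = 5$)
$s{\left(n,o \right)} = 5 - 4 n$ ($s{\left(n,o \right)} = n \left(-4\right) + 5 = - 4 n + 5 = 5 - 4 n$)
$f{\left(h \right)} = 60$ ($f{\left(h \right)} = 6 \cdot 9 + 6 = 54 + 6 = 60$)
$f{\left(-7 \right)} + s{\left(14,-160 \right)} = 60 + \left(5 - 56\right) = 60 - 51 = 9$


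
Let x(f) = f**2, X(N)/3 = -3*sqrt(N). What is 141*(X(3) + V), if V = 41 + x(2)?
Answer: 6345 - 1269*sqrt(3) ≈ 4147.0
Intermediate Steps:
X(N) = -9*sqrt(N) (X(N) = 3*(-3*sqrt(N)) = -9*sqrt(N))
V = 45 (V = 41 + 2**2 = 41 + 4 = 45)
141*(X(3) + V) = 141*(-9*sqrt(3) + 45) = 141*(45 - 9*sqrt(3)) = 6345 - 1269*sqrt(3)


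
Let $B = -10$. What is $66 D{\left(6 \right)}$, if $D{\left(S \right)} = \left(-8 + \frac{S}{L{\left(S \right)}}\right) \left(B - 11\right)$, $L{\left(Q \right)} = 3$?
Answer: $8316$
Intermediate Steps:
$D{\left(S \right)} = 168 - 7 S$ ($D{\left(S \right)} = \left(-8 + \frac{S}{3}\right) \left(-10 - 11\right) = \left(-8 + S \frac{1}{3}\right) \left(-21\right) = \left(-8 + \frac{S}{3}\right) \left(-21\right) = 168 - 7 S$)
$66 D{\left(6 \right)} = 66 \left(168 - 42\right) = 66 \cdot 126 = 8316$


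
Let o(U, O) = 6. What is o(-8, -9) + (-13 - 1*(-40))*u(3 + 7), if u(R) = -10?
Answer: -264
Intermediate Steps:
o(-8, -9) + (-13 - 1*(-40))*u(3 + 7) = 6 + (-13 - 1*(-40))*(-10) = 6 + (-13 + 40)*(-10) = 6 + 27*(-10) = 6 - 270 = -264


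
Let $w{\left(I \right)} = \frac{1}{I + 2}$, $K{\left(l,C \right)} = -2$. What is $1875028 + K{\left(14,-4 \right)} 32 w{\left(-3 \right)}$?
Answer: $1875092$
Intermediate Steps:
$w{\left(I \right)} = \frac{1}{2 + I}$
$1875028 + K{\left(14,-4 \right)} 32 w{\left(-3 \right)} = 1875028 + \frac{\left(-2\right) 32}{2 - 3} = 1875028 - \frac{64}{-1} = 1875028 - -64 = 1875028 + 64 = 1875092$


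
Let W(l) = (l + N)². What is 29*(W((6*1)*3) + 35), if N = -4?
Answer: 6699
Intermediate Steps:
W(l) = (-4 + l)² (W(l) = (l - 4)² = (-4 + l)²)
29*(W((6*1)*3) + 35) = 29*((-4 + (6*1)*3)² + 35) = 29*((-4 + 6*3)² + 35) = 29*((-4 + 18)² + 35) = 29*(14² + 35) = 29*(196 + 35) = 29*231 = 6699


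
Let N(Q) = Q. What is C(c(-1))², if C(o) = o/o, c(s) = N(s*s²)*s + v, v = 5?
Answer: 1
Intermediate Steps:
c(s) = 5 + s⁴ (c(s) = (s*s²)*s + 5 = s³*s + 5 = s⁴ + 5 = 5 + s⁴)
C(o) = 1
C(c(-1))² = 1² = 1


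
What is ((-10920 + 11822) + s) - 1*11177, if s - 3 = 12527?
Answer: 2255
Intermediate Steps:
s = 12530 (s = 3 + 12527 = 12530)
((-10920 + 11822) + s) - 1*11177 = ((-10920 + 11822) + 12530) - 1*11177 = (902 + 12530) - 11177 = 13432 - 11177 = 2255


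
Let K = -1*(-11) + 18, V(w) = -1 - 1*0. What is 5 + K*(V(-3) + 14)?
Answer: 382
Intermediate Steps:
V(w) = -1 (V(w) = -1 + 0 = -1)
K = 29 (K = 11 + 18 = 29)
5 + K*(V(-3) + 14) = 5 + 29*(-1 + 14) = 5 + 29*13 = 5 + 377 = 382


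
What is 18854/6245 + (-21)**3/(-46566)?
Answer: 103976701/32311630 ≈ 3.2179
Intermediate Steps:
18854/6245 + (-21)**3/(-46566) = 18854*(1/6245) - 9261*(-1/46566) = 18854/6245 + 1029/5174 = 103976701/32311630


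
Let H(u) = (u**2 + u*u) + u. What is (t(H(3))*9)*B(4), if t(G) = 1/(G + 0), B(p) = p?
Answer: 12/7 ≈ 1.7143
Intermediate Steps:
H(u) = u + 2*u**2 (H(u) = (u**2 + u**2) + u = 2*u**2 + u = u + 2*u**2)
t(G) = 1/G
(t(H(3))*9)*B(4) = (9/(3*(1 + 2*3)))*4 = (9/(3*(1 + 6)))*4 = (9/(3*7))*4 = (9/21)*4 = ((1/21)*9)*4 = (3/7)*4 = 12/7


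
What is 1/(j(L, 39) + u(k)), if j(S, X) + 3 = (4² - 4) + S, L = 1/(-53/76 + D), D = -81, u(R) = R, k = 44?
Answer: 6209/329001 ≈ 0.018872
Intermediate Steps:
L = -76/6209 (L = 1/(-53/76 - 81) = 1/(-6209/76) = -76/6209 ≈ -0.012240)
j(S, X) = 9 + S (j(S, X) = -3 + ((4² - 4) + S) = -3 + ((16 - 4) + S) = -3 + (12 + S) = 9 + S)
1/(j(L, 39) + u(k)) = 1/((9 - 76/6209) + 44) = 1/(55805/6209 + 44) = 1/(329001/6209) = 6209/329001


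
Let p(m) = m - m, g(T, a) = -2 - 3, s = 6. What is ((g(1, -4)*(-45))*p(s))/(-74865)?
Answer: 0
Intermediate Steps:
g(T, a) = -5
p(m) = 0
((g(1, -4)*(-45))*p(s))/(-74865) = (-5*(-45)*0)/(-74865) = (225*0)*(-1/74865) = 0*(-1/74865) = 0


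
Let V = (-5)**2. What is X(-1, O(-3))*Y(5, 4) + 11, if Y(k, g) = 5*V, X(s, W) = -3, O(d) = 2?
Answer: -364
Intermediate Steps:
V = 25
Y(k, g) = 125 (Y(k, g) = 5*25 = 125)
X(-1, O(-3))*Y(5, 4) + 11 = -3*125 + 11 = -375 + 11 = -364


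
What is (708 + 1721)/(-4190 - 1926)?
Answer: -2429/6116 ≈ -0.39715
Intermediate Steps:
(708 + 1721)/(-4190 - 1926) = 2429/(-6116) = 2429*(-1/6116) = -2429/6116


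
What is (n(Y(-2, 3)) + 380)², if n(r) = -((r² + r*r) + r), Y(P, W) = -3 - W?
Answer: 98596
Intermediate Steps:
n(r) = -r - 2*r² (n(r) = -((r² + r²) + r) = -(2*r² + r) = -(r + 2*r²) = -r - 2*r²)
(n(Y(-2, 3)) + 380)² = (-(-3 - 1*3)*(1 + 2*(-3 - 1*3)) + 380)² = (-(-3 - 3)*(1 + 2*(-3 - 3)) + 380)² = (-1*(-6)*(1 + 2*(-6)) + 380)² = (-1*(-6)*(1 - 12) + 380)² = (-1*(-6)*(-11) + 380)² = (-66 + 380)² = 314² = 98596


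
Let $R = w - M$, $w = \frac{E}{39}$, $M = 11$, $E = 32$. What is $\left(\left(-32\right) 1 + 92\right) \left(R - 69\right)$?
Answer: $- \frac{61760}{13} \approx -4750.8$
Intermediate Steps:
$w = \frac{32}{39} \approx 0.82051$
$R = - \frac{397}{39}$ ($R = \frac{32}{39} - 11 = - \frac{397}{39} \approx -10.179$)
$\left(\left(-32\right) 1 + 92\right) \left(R - 69\right) = \left(\left(-32\right) 1 + 92\right) \left(- \frac{397}{39} - 69\right) = \left(-32 + 92\right) \left(- \frac{3088}{39}\right) = 60 \left(- \frac{3088}{39}\right) = - \frac{61760}{13}$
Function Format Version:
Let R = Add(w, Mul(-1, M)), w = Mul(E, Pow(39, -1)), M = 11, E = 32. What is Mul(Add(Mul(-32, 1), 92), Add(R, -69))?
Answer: Rational(-61760, 13) ≈ -4750.8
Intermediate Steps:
w = Rational(32, 39) (w = Mul(32, Pow(39, -1)) = Mul(32, Rational(1, 39)) = Rational(32, 39) ≈ 0.82051)
R = Rational(-397, 39) (R = Add(Rational(32, 39), Mul(-1, 11)) = Add(Rational(32, 39), -11) = Rational(-397, 39) ≈ -10.179)
Mul(Add(Mul(-32, 1), 92), Add(R, -69)) = Mul(Add(Mul(-32, 1), 92), Add(Rational(-397, 39), -69)) = Mul(Add(-32, 92), Rational(-3088, 39)) = Mul(60, Rational(-3088, 39)) = Rational(-61760, 13)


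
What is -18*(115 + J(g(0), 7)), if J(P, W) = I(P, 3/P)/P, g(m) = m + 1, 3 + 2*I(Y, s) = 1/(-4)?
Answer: -8163/4 ≈ -2040.8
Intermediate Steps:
I(Y, s) = -13/8 (I(Y, s) = -3/2 + (1/2)/(-4) = -3/2 + (1/2)*(-1/4) = -3/2 - 1/8 = -13/8)
g(m) = 1 + m
J(P, W) = -13/(8*P)
-18*(115 + J(g(0), 7)) = -18*(115 - 13/(8*(1 + 0))) = -18*(115 - 13/8/1) = -18*(115 - 13/8*1) = -18*(115 - 13/8) = -18*907/8 = -8163/4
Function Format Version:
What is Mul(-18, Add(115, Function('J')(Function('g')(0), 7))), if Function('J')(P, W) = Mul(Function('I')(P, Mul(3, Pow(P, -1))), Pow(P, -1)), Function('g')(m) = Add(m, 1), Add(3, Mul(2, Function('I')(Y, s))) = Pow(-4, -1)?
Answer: Rational(-8163, 4) ≈ -2040.8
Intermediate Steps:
Function('I')(Y, s) = Rational(-13, 8) (Function('I')(Y, s) = Add(Rational(-3, 2), Mul(Rational(1, 2), Pow(-4, -1))) = Add(Rational(-3, 2), Mul(Rational(1, 2), Rational(-1, 4))) = Add(Rational(-3, 2), Rational(-1, 8)) = Rational(-13, 8))
Function('g')(m) = Add(1, m)
Function('J')(P, W) = Mul(Rational(-13, 8), Pow(P, -1))
Mul(-18, Add(115, Function('J')(Function('g')(0), 7))) = Mul(-18, Add(115, Mul(Rational(-13, 8), Pow(Add(1, 0), -1)))) = Mul(-18, Add(115, Mul(Rational(-13, 8), Pow(1, -1)))) = Mul(-18, Add(115, Mul(Rational(-13, 8), 1))) = Mul(-18, Add(115, Rational(-13, 8))) = Mul(-18, Rational(907, 8)) = Rational(-8163, 4)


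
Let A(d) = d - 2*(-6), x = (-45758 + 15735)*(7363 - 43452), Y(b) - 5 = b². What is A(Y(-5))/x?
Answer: 6/154785721 ≈ 3.8763e-8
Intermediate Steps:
Y(b) = 5 + b²
x = 1083500047 (x = -30023*(-36089) = 1083500047)
A(d) = 12 + d (A(d) = d + 12 = 12 + d)
A(Y(-5))/x = (12 + (5 + (-5)²))/1083500047 = (12 + (5 + 25))*(1/1083500047) = (12 + 30)*(1/1083500047) = 42*(1/1083500047) = 6/154785721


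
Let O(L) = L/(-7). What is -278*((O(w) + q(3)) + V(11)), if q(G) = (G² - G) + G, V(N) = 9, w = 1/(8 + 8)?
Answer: -280085/56 ≈ -5001.5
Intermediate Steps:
w = 1/16 ≈ 0.062500
O(L) = -L/7 (O(L) = L*(-⅐) = -L/7)
q(G) = G²
-278*((O(w) + q(3)) + V(11)) = -278*((-⅐*1/16 + 3²) + 9) = -278*((-1/112 + 9) + 9) = -278*(1007/112 + 9) = -278*2015/112 = -280085/56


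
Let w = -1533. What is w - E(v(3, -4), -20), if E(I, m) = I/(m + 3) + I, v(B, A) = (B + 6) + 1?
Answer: -26221/17 ≈ -1542.4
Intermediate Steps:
v(B, A) = 7 + B (v(B, A) = (6 + B) + 1 = 7 + B)
E(I, m) = I + I/(3 + m) (E(I, m) = I/(3 + m) + I = I + I/(3 + m))
w - E(v(3, -4), -20) = -1533 - (7 + 3)*(4 - 20)/(3 - 20) = -1533 - 10*(-16)/(-17) = -1533 - 10*(-1)*(-16)/17 = -1533 - 1*160/17 = -1533 - 160/17 = -26221/17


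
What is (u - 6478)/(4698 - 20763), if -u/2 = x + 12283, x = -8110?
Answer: 872/945 ≈ 0.92275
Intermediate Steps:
u = -8346 (u = -2*(-8110 + 12283) = -2*4173 = -8346)
(u - 6478)/(4698 - 20763) = (-8346 - 6478)/(4698 - 20763) = -14824/(-16065) = -14824*(-1/16065) = 872/945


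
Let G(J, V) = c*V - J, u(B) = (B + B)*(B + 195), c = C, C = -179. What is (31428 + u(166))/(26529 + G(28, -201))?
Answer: 1891/781 ≈ 2.4213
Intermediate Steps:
c = -179
u(B) = 2*B*(195 + B) (u(B) = (2*B)*(195 + B) = 2*B*(195 + B))
G(J, V) = -J - 179*V (G(J, V) = -179*V - J = -J - 179*V)
(31428 + u(166))/(26529 + G(28, -201)) = (31428 + 2*166*(195 + 166))/(26529 + (-1*28 - 179*(-201))) = (31428 + 2*166*361)/(26529 + (-28 + 35979)) = (31428 + 119852)/(26529 + 35951) = 151280/62480 = 151280*(1/62480) = 1891/781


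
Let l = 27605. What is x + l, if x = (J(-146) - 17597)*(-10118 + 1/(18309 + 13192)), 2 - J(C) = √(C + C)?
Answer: 329933718160/1853 + 637454234*I*√73/31501 ≈ 1.7805e+8 + 1.729e+5*I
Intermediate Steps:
J(C) = 2 - √2*√C (J(C) = 2 - √(C + C) = 2 - √(2*C) = 2 - √2*√C)
x = 329882566095/1853 + 637454234*I*√73/31501 (x = ((2 - √2*√(-146)) - 17597)*(-10118 + 1/(18309 + 13192)) = ((2 - √2*I*√146) - 17597)*(-10118 + 1/31501) = ((2 - 2*I*√73) - 17597)*(-10118 + 1/31501) = (-17595 - 2*I*√73)*(-318727117/31501) = 329882566095/1853 + 637454234*I*√73/31501 ≈ 1.7803e+8 + 1.729e+5*I)
x + l = (329882566095/1853 + 637454234*I*√73/31501) + 27605 = 329933718160/1853 + 637454234*I*√73/31501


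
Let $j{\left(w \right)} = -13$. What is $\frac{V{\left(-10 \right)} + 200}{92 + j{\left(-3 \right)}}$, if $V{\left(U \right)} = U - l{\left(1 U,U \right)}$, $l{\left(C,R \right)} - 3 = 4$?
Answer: $\frac{183}{79} \approx 2.3165$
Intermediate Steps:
$l{\left(C,R \right)} = 7$ ($l{\left(C,R \right)} = 3 + 4 = 7$)
$V{\left(U \right)} = -7 + U$ ($V{\left(U \right)} = U - 7 = -7 + U$)
$\frac{V{\left(-10 \right)} + 200}{92 + j{\left(-3 \right)}} = \frac{\left(-7 - 10\right) + 200}{92 - 13} = \frac{-17 + 200}{79} = 183 \cdot \frac{1}{79} = \frac{183}{79}$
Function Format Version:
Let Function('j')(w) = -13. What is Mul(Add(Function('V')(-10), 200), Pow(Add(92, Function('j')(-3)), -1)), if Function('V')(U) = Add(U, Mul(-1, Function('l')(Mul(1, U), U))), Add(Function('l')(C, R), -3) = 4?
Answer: Rational(183, 79) ≈ 2.3165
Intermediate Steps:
Function('l')(C, R) = 7 (Function('l')(C, R) = Add(3, 4) = 7)
Function('V')(U) = Add(-7, U) (Function('V')(U) = Add(U, Mul(-1, 7)) = Add(U, -7) = Add(-7, U))
Mul(Add(Function('V')(-10), 200), Pow(Add(92, Function('j')(-3)), -1)) = Mul(Add(Add(-7, -10), 200), Pow(Add(92, -13), -1)) = Mul(Add(-17, 200), Pow(79, -1)) = Mul(183, Rational(1, 79)) = Rational(183, 79)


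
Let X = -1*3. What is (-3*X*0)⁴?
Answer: 0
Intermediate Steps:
X = -3
(-3*X*0)⁴ = (-3*(-3)*0)⁴ = (9*0)⁴ = 0⁴ = 0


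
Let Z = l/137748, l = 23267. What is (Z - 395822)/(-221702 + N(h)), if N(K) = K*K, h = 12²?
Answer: 54523665589/27682664568 ≈ 1.9696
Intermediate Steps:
h = 144
Z = 23267/137748 ≈ 0.16891
N(K) = K²
(Z - 395822)/(-221702 + N(h)) = (23267/137748 - 395822)/(-221702 + 144²) = -54523665589/(137748*(-221702 + 20736)) = -54523665589/137748/(-200966) = -54523665589/137748*(-1/200966) = 54523665589/27682664568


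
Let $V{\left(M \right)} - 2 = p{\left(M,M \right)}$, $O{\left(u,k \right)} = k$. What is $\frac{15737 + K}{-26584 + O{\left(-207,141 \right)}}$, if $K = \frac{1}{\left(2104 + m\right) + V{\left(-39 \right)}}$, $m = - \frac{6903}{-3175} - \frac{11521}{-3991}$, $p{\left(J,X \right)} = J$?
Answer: $- \frac{413190126369876}{694286469881689} \approx -0.59513$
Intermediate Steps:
$m = \frac{64129048}{12671425}$ ($m = \left(-6903\right) \left(- \frac{1}{3175}\right) - - \frac{11521}{3991} = \frac{6903}{3175} + \frac{11521}{3991} = \frac{64129048}{12671425} \approx 5.0609$)
$V{\left(M \right)} = 2 + M$
$K = \frac{12671425}{26255964523}$ ($K = \frac{1}{\left(2104 + \frac{64129048}{12671425}\right) + \left(2 - 39\right)} = \frac{1}{\frac{26724807248}{12671425} - 37} = \frac{1}{\frac{26255964523}{12671425}} = \frac{12671425}{26255964523} \approx 0.00048261$)
$\frac{15737 + K}{-26584 + O{\left(-207,141 \right)}} = \frac{15737 + \frac{12671425}{26255964523}}{-26584 + 141} = \frac{413190126369876}{26255964523 \left(-26443\right)} = \frac{413190126369876}{26255964523} \left(- \frac{1}{26443}\right) = - \frac{413190126369876}{694286469881689}$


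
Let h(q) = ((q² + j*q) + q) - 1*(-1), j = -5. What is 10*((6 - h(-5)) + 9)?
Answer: -310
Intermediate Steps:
h(q) = 1 + q² - 4*q (h(q) = ((q² - 5*q) + q) - 1*(-1) = (q² - 4*q) + 1 = 1 + q² - 4*q)
10*((6 - h(-5)) + 9) = 10*((6 - (1 + (-5)² - 4*(-5))) + 9) = 10*((6 - (1 + 25 + 20)) + 9) = 10*((6 - 1*46) + 9) = 10*((6 - 46) + 9) = 10*(-40 + 9) = 10*(-31) = -310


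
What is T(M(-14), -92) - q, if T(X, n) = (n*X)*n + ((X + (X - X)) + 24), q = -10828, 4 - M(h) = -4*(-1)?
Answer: 10852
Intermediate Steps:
M(h) = 0 (M(h) = 4 - (-4)*(-1) = 4 - 1*4 = 4 - 4 = 0)
T(X, n) = 24 + X + X*n² (T(X, n) = (X*n)*n + ((X + 0) + 24) = X*n² + (X + 24) = X*n² + (24 + X) = 24 + X + X*n²)
T(M(-14), -92) - q = (24 + 0 + 0*(-92)²) - 1*(-10828) = (24 + 0 + 0*8464) + 10828 = (24 + 0 + 0) + 10828 = 24 + 10828 = 10852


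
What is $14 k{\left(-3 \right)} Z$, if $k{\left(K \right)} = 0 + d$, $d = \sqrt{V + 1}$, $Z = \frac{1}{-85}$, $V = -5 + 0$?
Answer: $- \frac{28 i}{85} \approx - 0.32941 i$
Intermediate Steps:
$V = -5$
$Z = - \frac{1}{85} \approx -0.011765$
$d = 2 i$ ($d = \sqrt{-5 + 1} = \sqrt{-4} = 2 i \approx 2.0 i$)
$k{\left(K \right)} = 2 i$ ($k{\left(K \right)} = 0 + 2 i = 2 i$)
$14 k{\left(-3 \right)} Z = 14 \cdot 2 i \left(- \frac{1}{85}\right) = 28 i \left(- \frac{1}{85}\right) = - \frac{28 i}{85}$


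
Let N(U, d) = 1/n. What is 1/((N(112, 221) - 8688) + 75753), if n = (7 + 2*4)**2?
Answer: 225/15089626 ≈ 1.4911e-5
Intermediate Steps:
n = 225 (n = (7 + 8)**2 = 15**2 = 225)
N(U, d) = 1/225
1/((N(112, 221) - 8688) + 75753) = 1/((1/225 - 8688) + 75753) = 1/(-1954799/225 + 75753) = 1/(15089626/225) = 225/15089626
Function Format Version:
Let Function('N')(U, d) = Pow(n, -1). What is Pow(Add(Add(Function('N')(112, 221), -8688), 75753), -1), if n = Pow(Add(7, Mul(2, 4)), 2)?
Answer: Rational(225, 15089626) ≈ 1.4911e-5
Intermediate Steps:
n = 225 (n = Pow(Add(7, 8), 2) = Pow(15, 2) = 225)
Function('N')(U, d) = Rational(1, 225) (Function('N')(U, d) = Pow(225, -1) = Rational(1, 225))
Pow(Add(Add(Function('N')(112, 221), -8688), 75753), -1) = Pow(Add(Add(Rational(1, 225), -8688), 75753), -1) = Pow(Add(Rational(-1954799, 225), 75753), -1) = Pow(Rational(15089626, 225), -1) = Rational(225, 15089626)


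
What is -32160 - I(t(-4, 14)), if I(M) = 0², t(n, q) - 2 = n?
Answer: -32160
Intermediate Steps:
t(n, q) = 2 + n
I(M) = 0
-32160 - I(t(-4, 14)) = -32160 - 1*0 = -32160 + 0 = -32160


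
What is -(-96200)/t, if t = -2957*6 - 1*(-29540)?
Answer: 48100/5899 ≈ 8.1539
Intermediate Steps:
t = 11798 (t = -17742 + 29540 = 11798)
-(-96200)/t = -(-96200)/11798 = -1*(-48100/5899) = 48100/5899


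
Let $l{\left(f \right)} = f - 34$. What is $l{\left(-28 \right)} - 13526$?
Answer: $-13588$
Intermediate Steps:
$l{\left(f \right)} = -34 + f$
$l{\left(-28 \right)} - 13526 = \left(-34 - 28\right) - 13526 = -62 - 13526 = -13588$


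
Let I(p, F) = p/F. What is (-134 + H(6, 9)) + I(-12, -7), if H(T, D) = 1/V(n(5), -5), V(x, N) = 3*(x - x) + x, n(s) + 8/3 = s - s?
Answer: -7429/56 ≈ -132.66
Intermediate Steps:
n(s) = -8/3 (n(s) = -8/3 + (s - s) = -8/3 + 0 = -8/3)
V(x, N) = x (V(x, N) = 3*0 + x = 0 + x = x)
H(T, D) = -3/8 (H(T, D) = 1/(-8/3) = -3/8)
(-134 + H(6, 9)) + I(-12, -7) = (-134 - 3/8) - 12/(-7) = -1075/8 - 12*(-1/7) = -1075/8 + 12/7 = -7429/56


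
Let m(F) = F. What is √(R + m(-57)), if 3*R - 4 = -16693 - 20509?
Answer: I*√112107/3 ≈ 111.61*I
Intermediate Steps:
R = -37198/3 (R = 4/3 + (-16693 - 20509)/3 = 4/3 + (⅓)*(-37202) = 4/3 - 37202/3 = -37198/3 ≈ -12399.)
√(R + m(-57)) = √(-37198/3 - 57) = √(-37369/3) = I*√112107/3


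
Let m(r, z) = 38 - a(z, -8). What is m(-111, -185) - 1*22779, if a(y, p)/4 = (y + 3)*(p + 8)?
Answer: -22741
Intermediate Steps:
a(y, p) = 4*(3 + y)*(8 + p) (a(y, p) = 4*((y + 3)*(p + 8)) = 4*((3 + y)*(8 + p)) = 4*(3 + y)*(8 + p))
m(r, z) = 38 (m(r, z) = 38 - (96 + 12*(-8) + 32*z + 4*(-8)*z) = 38 - (96 - 96 + 32*z - 32*z) = 38 - 1*0 = 38 + 0 = 38)
m(-111, -185) - 1*22779 = 38 - 1*22779 = 38 - 22779 = -22741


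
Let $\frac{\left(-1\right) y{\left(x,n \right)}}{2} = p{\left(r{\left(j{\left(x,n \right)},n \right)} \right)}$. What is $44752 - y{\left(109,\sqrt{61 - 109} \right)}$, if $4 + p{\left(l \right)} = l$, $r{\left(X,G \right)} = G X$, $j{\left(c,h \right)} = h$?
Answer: $44648$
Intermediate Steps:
$p{\left(l \right)} = -4 + l$
$y{\left(x,n \right)} = 8 - 2 n^{2}$ ($y{\left(x,n \right)} = - 2 \left(-4 + n n\right) = - 2 \left(-4 + n^{2}\right) = 8 - 2 n^{2}$)
$44752 - y{\left(109,\sqrt{61 - 109} \right)} = 44752 - \left(8 - 2 \left(\sqrt{61 - 109}\right)^{2}\right) = 44752 - \left(8 - 2 \left(\sqrt{-48}\right)^{2}\right) = 44752 - \left(8 - 2 \left(4 i \sqrt{3}\right)^{2}\right) = 44752 - \left(8 - -96\right) = 44752 - \left(8 + 96\right) = 44752 - 104 = 44648$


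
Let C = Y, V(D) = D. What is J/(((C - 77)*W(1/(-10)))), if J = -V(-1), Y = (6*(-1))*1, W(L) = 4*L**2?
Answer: -25/83 ≈ -0.30120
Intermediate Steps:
Y = -6 (Y = -6*1 = -6)
J = 1 (J = -1*(-1) = 1)
C = -6
J/(((C - 77)*W(1/(-10)))) = 1/((-6 - 77)*(4*(1/(-10))**2)) = 1/(-332*(-1/10)**2) = 1/(-332/100) = 1/(-83*1/25) = 1/(-83/25) = 1*(-25/83) = -25/83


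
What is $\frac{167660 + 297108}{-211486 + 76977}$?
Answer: $- \frac{464768}{134509} \approx -3.4553$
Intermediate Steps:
$\frac{167660 + 297108}{-211486 + 76977} = \frac{464768}{-134509} = 464768 \left(- \frac{1}{134509}\right) = - \frac{464768}{134509}$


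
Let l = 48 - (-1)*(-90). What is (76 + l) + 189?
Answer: 223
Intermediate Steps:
l = -42 (l = 48 - 1*90 = 48 - 90 = -42)
(76 + l) + 189 = (76 - 42) + 189 = 34 + 189 = 223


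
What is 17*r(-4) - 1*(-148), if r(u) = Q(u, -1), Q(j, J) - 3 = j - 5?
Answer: 46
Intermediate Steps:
Q(j, J) = -2 + j (Q(j, J) = 3 + (j - 5) = 3 + (-5 + j) = -2 + j)
r(u) = -2 + u
17*r(-4) - 1*(-148) = 17*(-2 - 4) - 1*(-148) = 17*(-6) + 148 = -102 + 148 = 46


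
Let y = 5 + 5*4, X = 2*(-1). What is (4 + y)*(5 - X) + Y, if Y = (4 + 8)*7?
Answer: 287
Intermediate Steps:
X = -2
Y = 84 (Y = 12*7 = 84)
y = 25 (y = 5 + 20 = 25)
(4 + y)*(5 - X) + Y = (4 + 25)*(5 - 1*(-2)) + 84 = 29*(5 + 2) + 84 = 29*7 + 84 = 203 + 84 = 287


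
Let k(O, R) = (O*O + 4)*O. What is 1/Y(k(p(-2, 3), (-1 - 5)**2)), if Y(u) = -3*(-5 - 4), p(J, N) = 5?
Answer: 1/27 ≈ 0.037037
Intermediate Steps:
k(O, R) = O*(4 + O**2) (k(O, R) = (O**2 + 4)*O = (4 + O**2)*O = O*(4 + O**2))
Y(u) = 27 (Y(u) = -3*(-9) = 27)
1/Y(k(p(-2, 3), (-1 - 5)**2)) = 1/27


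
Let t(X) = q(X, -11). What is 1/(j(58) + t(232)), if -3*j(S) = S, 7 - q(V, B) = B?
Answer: -3/4 ≈ -0.75000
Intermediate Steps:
q(V, B) = 7 - B
j(S) = -S/3
t(X) = 18 (t(X) = 7 - 1*(-11) = 7 + 11 = 18)
1/(j(58) + t(232)) = 1/(-1/3*58 + 18) = 1/(-58/3 + 18) = 1/(-4/3) = -3/4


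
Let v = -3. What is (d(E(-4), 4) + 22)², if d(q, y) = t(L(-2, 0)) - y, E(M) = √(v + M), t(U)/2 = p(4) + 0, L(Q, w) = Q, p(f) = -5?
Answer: 64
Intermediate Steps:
t(U) = -10 (t(U) = 2*(-5 + 0) = 2*(-5) = -10)
E(M) = √(-3 + M)
d(q, y) = -10 - y
(d(E(-4), 4) + 22)² = ((-10 - 1*4) + 22)² = ((-10 - 4) + 22)² = (-14 + 22)² = 8² = 64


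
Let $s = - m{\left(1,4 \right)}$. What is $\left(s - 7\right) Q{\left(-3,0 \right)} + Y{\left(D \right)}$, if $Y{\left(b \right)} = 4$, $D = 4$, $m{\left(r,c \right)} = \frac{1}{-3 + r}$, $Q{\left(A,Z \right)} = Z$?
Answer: $4$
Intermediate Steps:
$s = \frac{1}{2}$ ($s = - \frac{1}{-3 + 1} = - \frac{1}{-2} = \left(-1\right) \left(- \frac{1}{2}\right) = \frac{1}{2} \approx 0.5$)
$\left(s - 7\right) Q{\left(-3,0 \right)} + Y{\left(D \right)} = \left(\frac{1}{2} - 7\right) 0 + 4 = \left(- \frac{13}{2}\right) 0 + 4 = 0 + 4 = 4$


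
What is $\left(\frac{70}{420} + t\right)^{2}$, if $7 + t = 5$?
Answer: $\frac{121}{36} \approx 3.3611$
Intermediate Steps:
$t = -2$ ($t = -7 + 5 = -2$)
$\left(\frac{70}{420} + t\right)^{2} = \left(\frac{70}{420} - 2\right)^{2} = \left(70 \cdot \frac{1}{420} - 2\right)^{2} = \left(\frac{1}{6} - 2\right)^{2} = \left(- \frac{11}{6}\right)^{2} = \frac{121}{36}$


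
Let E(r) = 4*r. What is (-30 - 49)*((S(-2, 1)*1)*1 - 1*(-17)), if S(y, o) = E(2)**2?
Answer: -6399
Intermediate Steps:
S(y, o) = 64 (S(y, o) = (4*2)**2 = 8**2 = 64)
(-30 - 49)*((S(-2, 1)*1)*1 - 1*(-17)) = (-30 - 49)*((64*1)*1 - 1*(-17)) = -79*(64*1 + 17) = -79*(64 + 17) = -79*81 = -6399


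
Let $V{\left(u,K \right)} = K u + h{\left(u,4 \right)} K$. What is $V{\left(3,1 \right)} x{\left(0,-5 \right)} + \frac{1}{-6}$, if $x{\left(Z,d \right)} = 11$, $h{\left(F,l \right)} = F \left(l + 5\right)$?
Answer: $\frac{1979}{6} \approx 329.83$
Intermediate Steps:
$h{\left(F,l \right)} = F \left(5 + l\right)$
$V{\left(u,K \right)} = 10 K u$ ($V{\left(u,K \right)} = K u + u \left(5 + 4\right) K = K u + u 9 K = K u + 9 u K = K u + 9 K u = 10 K u$)
$V{\left(3,1 \right)} x{\left(0,-5 \right)} + \frac{1}{-6} = 10 \cdot 1 \cdot 3 \cdot 11 + \frac{1}{-6} = 30 \cdot 11 - \frac{1}{6} = 330 - \frac{1}{6} = \frac{1979}{6}$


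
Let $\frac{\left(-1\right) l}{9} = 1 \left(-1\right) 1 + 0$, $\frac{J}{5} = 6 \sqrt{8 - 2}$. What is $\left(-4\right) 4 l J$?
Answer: $- 4320 \sqrt{6} \approx -10582.0$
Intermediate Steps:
$J = 30 \sqrt{6}$ ($J = 5 \cdot 6 \sqrt{8 - 2} = 5 \cdot 6 \sqrt{6} = 30 \sqrt{6} \approx 73.485$)
$l = 9$ ($l = - 9 \left(1 \left(-1\right) 1 + 0\right) = - 9 \left(\left(-1\right) 1 + 0\right) = - 9 \left(-1 + 0\right) = \left(-9\right) \left(-1\right) = 9$)
$\left(-4\right) 4 l J = \left(-4\right) 4 \cdot 9 \cdot 30 \sqrt{6} = \left(-16\right) 9 \cdot 30 \sqrt{6} = - 144 \cdot 30 \sqrt{6} = - 4320 \sqrt{6}$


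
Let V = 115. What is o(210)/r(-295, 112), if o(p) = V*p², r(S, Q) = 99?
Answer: 563500/11 ≈ 51227.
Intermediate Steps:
o(p) = 115*p²
o(210)/r(-295, 112) = (115*210²)/99 = (115*44100)*(1/99) = 5071500*(1/99) = 563500/11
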